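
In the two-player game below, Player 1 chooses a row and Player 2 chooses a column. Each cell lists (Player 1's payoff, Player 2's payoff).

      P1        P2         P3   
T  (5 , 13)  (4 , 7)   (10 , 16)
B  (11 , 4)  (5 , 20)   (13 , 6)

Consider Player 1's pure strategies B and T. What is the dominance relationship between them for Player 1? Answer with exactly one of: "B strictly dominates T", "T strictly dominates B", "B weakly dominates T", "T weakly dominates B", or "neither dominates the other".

B strictly dominates T

B's payoffs vs T's, by Player 2's action — P1: 11>5, P2: 5>4, P3: 13>10.
Every comparison favours B, so B strictly dominates T.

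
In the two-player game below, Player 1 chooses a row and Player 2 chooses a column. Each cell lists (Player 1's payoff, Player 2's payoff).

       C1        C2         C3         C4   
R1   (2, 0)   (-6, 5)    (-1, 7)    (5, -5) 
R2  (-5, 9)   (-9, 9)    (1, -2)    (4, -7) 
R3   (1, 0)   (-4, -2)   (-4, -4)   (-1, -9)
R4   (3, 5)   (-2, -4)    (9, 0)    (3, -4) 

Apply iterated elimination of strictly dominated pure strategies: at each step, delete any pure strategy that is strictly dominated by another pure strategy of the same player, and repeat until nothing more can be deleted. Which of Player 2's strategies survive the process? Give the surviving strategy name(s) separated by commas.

Player 1's strategy R3 is strictly dominated by R4 (C1: 3>1, C2: -2>-4, C3: 9>-4, C4: 3>-1) and is removed.
Column C4 is eliminated: C1 beats it against every remaining row (R1: 0>-5, R2: 9>-7, R4: 5>-4).
Player 1's strategy R1 is strictly dominated by R4 (C1: 3>2, C2: -2>-6, C3: 9>-1) and is removed.
Player 1's strategy R2 is strictly dominated by R4 (C1: 3>-5, C2: -2>-9, C3: 9>1) and is removed.
Column C2 is eliminated: C1 beats it against every remaining row (R4: 5>-4).
Column C3 is eliminated: C1 beats it against every remaining row (R4: 5>0).
Among the remaining strategies, none is strictly dominated by another pure strategy of the same player, so the elimination stops.
Surviving strategies — Player 1: {R4}; Player 2: {C1}.

C1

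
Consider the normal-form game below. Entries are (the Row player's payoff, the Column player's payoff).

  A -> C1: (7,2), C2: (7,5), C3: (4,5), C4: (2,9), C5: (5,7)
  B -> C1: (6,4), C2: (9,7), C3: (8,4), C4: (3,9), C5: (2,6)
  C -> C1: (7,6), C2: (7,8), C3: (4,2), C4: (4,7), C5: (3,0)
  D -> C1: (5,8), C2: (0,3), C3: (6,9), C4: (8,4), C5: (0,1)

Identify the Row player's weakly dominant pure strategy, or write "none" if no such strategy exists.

none

A fails to dominate B at C2 (7<9).
B fails to dominate A at C1 (6<7).
C fails to dominate A at C5 (3<5).
D fails to dominate A at C1 (5<7).
No single strategy dominates all the others.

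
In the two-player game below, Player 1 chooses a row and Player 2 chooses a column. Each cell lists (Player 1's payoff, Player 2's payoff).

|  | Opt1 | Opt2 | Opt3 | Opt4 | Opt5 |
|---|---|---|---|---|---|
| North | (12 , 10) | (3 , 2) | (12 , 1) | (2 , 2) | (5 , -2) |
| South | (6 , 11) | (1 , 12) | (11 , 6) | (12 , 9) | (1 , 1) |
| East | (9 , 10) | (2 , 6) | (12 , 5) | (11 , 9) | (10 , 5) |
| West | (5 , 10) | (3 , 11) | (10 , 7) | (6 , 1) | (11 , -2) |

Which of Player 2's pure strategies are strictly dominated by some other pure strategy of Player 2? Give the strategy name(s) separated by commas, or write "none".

Opt3, Opt4, Opt5

Nothing dominates Opt1: Opt2 at North (10>2); Opt3 at North (10>1); Opt4 at North (10>2); Opt5 at North (10>-2).
Nothing dominates Opt2: Opt1 at South (12>11); Opt3 at North (2>1); Opt4 at North (2=2); Opt5 at North (2>-2).
Opt3: dominated, since Opt1 does at least as well everywhere (North: 10>1, South: 11>6, East: 10>5, West: 10>7).
Opt4 is strictly dominated by Opt1 (North: 10>2, South: 11>9, East: 10>9, West: 10>1).
Opt1 strictly dominates Opt5 — North: 10>-2, South: 11>1, East: 10>5, West: 10>-2.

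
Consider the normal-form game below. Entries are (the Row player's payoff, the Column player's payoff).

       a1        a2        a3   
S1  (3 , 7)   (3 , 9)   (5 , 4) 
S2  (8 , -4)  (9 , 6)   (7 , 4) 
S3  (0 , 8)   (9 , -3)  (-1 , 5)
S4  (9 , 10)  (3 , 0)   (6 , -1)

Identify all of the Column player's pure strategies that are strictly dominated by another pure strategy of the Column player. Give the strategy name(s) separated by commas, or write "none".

none

Nothing dominates a1: a2 at S3 (8>-3); a3 at S1 (7>4).
a2 is not dominated — it holds its own against a1 at S1 (9>7); a3 at S1 (9>4).
a3 is not dominated — it holds its own against a1 at S2 (4>-4); a2 at S3 (5>-3).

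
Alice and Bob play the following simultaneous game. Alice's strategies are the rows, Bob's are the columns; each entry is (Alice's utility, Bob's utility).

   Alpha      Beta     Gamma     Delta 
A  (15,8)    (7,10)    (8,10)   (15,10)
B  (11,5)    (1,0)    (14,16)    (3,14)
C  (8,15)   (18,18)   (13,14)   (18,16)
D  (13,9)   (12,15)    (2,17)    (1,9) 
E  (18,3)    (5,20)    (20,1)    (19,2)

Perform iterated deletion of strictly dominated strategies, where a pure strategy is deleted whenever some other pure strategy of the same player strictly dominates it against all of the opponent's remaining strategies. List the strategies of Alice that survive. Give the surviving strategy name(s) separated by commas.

C

For Alice, E strictly dominates B on the remaining columns (Alpha: 18>11, Beta: 5>1, Gamma: 20>14, Delta: 19>3); eliminate B.
Column Alpha is eliminated: Beta beats it against every remaining row (A: 10>8, C: 18>15, D: 15>9, E: 20>3).
Alice's strategy A is strictly dominated by C (Beta: 18>7, Gamma: 13>8, Delta: 18>15) and is removed.
Row D is eliminated: C beats it against every remaining column (Beta: 18>12, Gamma: 13>2, Delta: 18>1).
For Bob, Beta strictly dominates Gamma on the remaining rows (C: 18>14, E: 20>1); eliminate Gamma.
Bob's strategy Delta is strictly dominated by Beta (C: 18>16, E: 20>2) and is removed.
For Alice, C strictly dominates E on the remaining columns (Beta: 18>5); eliminate E.
Among the remaining strategies, none is strictly dominated by another pure strategy of the same player, so the elimination stops.
Surviving strategies — Alice: {C}; Bob: {Beta}.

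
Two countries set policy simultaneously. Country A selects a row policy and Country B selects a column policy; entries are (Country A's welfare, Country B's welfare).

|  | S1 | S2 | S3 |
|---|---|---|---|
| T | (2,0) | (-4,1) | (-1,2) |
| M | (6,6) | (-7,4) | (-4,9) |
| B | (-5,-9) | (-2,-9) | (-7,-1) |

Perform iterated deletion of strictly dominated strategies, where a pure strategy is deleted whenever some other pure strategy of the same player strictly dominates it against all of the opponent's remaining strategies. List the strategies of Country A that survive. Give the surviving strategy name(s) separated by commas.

T

Country B's strategy S1 is strictly dominated by S3 (T: 2>0, M: 9>6, B: -1>-9) and is removed.
Row M is eliminated: T beats it against every remaining column (S2: -4>-7, S3: -1>-4).
Country B's strategy S2 is strictly dominated by S3 (T: 2>1, B: -1>-9) and is removed.
Country A's strategy B is strictly dominated by T (S3: -1>-7) and is removed.
Among the remaining strategies, none is strictly dominated by another pure strategy of the same player, so the elimination stops.
Surviving strategies — Country A: {T}; Country B: {S3}.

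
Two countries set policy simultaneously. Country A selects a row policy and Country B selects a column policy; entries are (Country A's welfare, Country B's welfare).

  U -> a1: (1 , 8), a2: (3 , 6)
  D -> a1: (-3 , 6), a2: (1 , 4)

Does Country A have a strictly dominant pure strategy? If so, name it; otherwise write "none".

U vs D: a1: 1>-3, a2: 3>1.
U strictly beats every other strategy against every opponent action, so it is strictly dominant.

U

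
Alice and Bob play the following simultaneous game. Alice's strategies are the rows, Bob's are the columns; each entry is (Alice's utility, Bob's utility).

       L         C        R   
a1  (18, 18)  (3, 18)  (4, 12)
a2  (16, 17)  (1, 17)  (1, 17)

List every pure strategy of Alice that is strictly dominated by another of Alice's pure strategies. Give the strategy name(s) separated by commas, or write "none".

Nothing dominates a1: a2 at L (18>16).
a2: dominated, since a1 does at least as well everywhere (L: 18>16, C: 3>1, R: 4>1).

a2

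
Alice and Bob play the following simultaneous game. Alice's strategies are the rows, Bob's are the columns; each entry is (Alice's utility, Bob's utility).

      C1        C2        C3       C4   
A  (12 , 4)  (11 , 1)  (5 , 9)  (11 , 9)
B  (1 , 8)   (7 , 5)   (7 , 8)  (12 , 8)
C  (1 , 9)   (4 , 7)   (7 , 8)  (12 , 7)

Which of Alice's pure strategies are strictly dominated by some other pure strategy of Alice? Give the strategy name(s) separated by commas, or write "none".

A: no other strategy beats it everywhere (B at C1 (12>1); C at C1 (12>1)).
B: no other strategy beats it everywhere (A at C3 (7>5); C at C1 (1=1)).
Nothing dominates C: A at C3 (7>5); B at C1 (1=1).

none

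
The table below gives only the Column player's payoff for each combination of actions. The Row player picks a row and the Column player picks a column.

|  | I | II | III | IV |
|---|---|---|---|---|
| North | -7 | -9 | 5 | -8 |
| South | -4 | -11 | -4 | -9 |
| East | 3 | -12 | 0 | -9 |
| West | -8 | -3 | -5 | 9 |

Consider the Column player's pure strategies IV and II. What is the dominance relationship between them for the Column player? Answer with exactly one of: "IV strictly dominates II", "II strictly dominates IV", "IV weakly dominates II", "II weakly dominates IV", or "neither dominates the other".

IV strictly dominates II

Compare IV to II across every action of the Row player: North: -8>-9, South: -9>-11, East: -9>-12, West: 9>-3.
IV gives a strictly higher payoff against every action of the Row player, so IV strictly dominates II.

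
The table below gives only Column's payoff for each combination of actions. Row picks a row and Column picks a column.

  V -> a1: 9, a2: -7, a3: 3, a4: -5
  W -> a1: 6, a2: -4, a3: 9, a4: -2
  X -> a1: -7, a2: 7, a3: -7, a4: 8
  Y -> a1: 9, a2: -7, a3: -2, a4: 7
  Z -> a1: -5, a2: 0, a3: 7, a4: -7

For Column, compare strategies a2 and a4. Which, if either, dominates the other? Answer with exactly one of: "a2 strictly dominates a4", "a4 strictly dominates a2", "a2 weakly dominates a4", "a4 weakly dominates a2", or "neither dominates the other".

Compare a2 to a4 across each choice by Row: V: -7<-5, W: -4<-2, X: 7<8, Y: -7<7, Z: 0>-7.
a2 does better at Z but worse at V, W, X, Y; neither strategy dominates the other.

neither dominates the other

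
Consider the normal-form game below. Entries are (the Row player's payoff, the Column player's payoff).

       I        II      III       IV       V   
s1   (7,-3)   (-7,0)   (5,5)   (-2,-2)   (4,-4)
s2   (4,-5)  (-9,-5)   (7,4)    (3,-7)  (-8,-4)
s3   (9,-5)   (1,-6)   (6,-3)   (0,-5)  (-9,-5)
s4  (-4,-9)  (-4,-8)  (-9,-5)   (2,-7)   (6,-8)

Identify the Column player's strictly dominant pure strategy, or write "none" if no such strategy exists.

III vs I: s1: 5>-3, s2: 4>-5, s3: -3>-5, s4: -5>-9.
III vs II: s1: 5>0, s2: 4>-5, s3: -3>-6, s4: -5>-8.
III vs IV: s1: 5>-2, s2: 4>-7, s3: -3>-5, s4: -5>-7.
III vs V: s1: 5>-4, s2: 4>-4, s3: -3>-5, s4: -5>-8.
III strictly beats every other strategy against every opponent action, so it is strictly dominant.

III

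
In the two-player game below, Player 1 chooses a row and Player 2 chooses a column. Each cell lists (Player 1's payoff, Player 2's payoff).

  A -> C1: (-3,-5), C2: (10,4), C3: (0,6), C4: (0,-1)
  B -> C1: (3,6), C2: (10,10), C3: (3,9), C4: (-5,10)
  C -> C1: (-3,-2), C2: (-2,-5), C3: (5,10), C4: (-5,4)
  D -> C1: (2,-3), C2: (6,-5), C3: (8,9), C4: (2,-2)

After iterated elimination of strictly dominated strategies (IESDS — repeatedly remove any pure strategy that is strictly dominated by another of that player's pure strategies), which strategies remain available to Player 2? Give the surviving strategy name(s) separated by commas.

C2, C3, C4

Row C is eliminated: D beats it against every remaining column (C1: 2>-3, C2: 6>-2, C3: 8>5, C4: 2>-5).
Player 2's strategy C1 is strictly dominated by C3 (A: 6>-5, B: 9>6, D: 9>-3) and is removed.
Among the remaining strategies, none is strictly dominated by another pure strategy of the same player, so the elimination stops.
Surviving strategies — Player 1: {A, B, D}; Player 2: {C2, C3, C4}.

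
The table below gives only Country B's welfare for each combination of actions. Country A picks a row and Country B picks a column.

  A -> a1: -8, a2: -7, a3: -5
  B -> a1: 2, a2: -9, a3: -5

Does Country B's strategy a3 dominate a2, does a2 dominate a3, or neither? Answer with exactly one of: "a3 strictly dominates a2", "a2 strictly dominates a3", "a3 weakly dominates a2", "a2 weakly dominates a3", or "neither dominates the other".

a3 strictly dominates a2

a3's payoffs vs a2's, by Country A's action — A: -5>-7, B: -5>-9.
a3 gives a strictly higher payoff against every action of Country A, so a3 strictly dominates a2.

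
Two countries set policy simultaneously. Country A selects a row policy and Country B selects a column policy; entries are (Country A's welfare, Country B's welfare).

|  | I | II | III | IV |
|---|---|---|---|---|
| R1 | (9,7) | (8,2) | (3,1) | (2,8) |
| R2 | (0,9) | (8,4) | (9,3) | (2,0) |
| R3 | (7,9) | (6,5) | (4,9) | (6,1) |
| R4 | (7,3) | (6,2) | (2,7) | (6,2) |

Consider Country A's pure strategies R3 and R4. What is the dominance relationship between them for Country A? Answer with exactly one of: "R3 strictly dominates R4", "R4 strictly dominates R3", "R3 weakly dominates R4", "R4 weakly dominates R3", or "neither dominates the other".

Compare R3 to R4 across each choice by Country B: I: 7=7, II: 6=6, III: 4>2, IV: 6=6.
R3 is at least as good everywhere and strictly better somewhere (tied only at I, II, IV), so R3 weakly but not strictly dominates R4.

R3 weakly dominates R4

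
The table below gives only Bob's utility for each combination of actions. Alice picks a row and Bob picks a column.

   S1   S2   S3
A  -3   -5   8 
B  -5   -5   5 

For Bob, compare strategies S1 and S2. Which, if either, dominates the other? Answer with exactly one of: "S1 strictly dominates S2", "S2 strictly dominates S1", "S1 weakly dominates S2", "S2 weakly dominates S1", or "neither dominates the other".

S1 weakly dominates S2

S1's payoffs vs S2's, by Alice's action — A: -3>-5, B: -5=-5.
S1 is at least as good everywhere and strictly better somewhere (tied only at B), so S1 weakly but not strictly dominates S2.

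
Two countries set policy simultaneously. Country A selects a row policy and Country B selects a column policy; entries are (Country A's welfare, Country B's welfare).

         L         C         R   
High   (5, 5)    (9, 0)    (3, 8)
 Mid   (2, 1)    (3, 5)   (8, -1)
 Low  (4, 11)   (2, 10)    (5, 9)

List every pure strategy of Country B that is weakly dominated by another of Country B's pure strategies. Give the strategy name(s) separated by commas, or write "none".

none

Nothing dominates L: C at High (5>0); R at Mid (1>-1).
Nothing dominates C: L at Mid (5>1); R at Mid (5>-1).
R: no other strategy beats it everywhere (L at High (8>5); C at High (8>0)).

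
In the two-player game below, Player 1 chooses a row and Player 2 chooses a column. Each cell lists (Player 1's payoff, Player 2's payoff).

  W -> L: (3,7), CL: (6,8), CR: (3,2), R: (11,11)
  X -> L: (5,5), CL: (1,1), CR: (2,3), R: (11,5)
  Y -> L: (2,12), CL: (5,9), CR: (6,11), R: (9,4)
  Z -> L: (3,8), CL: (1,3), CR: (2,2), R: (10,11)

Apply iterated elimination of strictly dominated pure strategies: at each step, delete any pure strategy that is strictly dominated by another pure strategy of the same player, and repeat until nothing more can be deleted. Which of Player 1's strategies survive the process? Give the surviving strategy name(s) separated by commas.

For Player 2, L strictly dominates CR on the remaining rows (W: 7>2, X: 5>3, Y: 12>11, Z: 8>2); eliminate CR.
For Player 1, W strictly dominates Y on the remaining columns (L: 3>2, CL: 6>5, R: 11>9); eliminate Y.
Column CL is eliminated: R beats it against every remaining row (W: 11>8, X: 5>1, Z: 11>3).
For Player 1, X strictly dominates Z on the remaining columns (L: 5>3, R: 11>10); eliminate Z.
Among the remaining strategies, none is strictly dominated by another pure strategy of the same player, so the elimination stops.
Surviving strategies — Player 1: {W, X}; Player 2: {L, R}.

W, X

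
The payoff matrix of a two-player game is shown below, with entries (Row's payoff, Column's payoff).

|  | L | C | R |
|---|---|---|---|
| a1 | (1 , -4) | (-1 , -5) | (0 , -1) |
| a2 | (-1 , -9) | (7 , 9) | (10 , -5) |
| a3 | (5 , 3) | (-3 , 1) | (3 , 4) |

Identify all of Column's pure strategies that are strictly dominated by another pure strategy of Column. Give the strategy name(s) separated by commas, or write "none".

L

R strictly dominates L — a1: -1>-4, a2: -5>-9, a3: 4>3.
C: no other strategy beats it everywhere (L at a2 (9>-9); R at a2 (9>-5)).
R: no other strategy beats it everywhere (L at a1 (-1>-4); C at a1 (-1>-5)).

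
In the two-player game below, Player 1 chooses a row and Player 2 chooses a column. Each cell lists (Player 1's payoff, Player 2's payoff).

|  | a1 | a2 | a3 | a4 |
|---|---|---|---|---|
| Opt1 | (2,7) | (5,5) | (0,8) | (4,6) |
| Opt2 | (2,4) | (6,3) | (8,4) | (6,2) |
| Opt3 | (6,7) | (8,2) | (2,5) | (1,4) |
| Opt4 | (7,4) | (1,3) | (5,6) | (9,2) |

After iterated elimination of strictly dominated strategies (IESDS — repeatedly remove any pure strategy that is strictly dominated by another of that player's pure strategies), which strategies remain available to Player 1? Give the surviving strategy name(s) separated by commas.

Column a2 is eliminated: a1 beats it against every remaining row (Opt1: 7>5, Opt2: 4>3, Opt3: 7>2, Opt4: 4>3).
Player 1's strategy Opt1 is strictly dominated by Opt4 (a1: 7>2, a3: 5>0, a4: 9>4) and is removed.
Row Opt3 is eliminated: Opt4 beats it against every remaining column (a1: 7>6, a3: 5>2, a4: 9>1).
For Player 2, a1 strictly dominates a4 on the remaining rows (Opt2: 4>2, Opt4: 4>2); eliminate a4.
Among the remaining strategies, none is strictly dominated by another pure strategy of the same player, so the elimination stops.
Surviving strategies — Player 1: {Opt2, Opt4}; Player 2: {a1, a3}.

Opt2, Opt4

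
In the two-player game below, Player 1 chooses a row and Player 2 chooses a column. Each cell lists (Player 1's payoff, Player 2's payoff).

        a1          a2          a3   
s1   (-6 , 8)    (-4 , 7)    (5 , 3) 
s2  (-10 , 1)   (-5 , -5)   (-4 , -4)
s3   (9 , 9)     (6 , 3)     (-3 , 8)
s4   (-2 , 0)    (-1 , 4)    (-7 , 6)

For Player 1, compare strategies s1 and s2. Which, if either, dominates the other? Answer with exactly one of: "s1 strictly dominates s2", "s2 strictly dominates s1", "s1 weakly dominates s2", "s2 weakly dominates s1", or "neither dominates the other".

s1 strictly dominates s2

s1's payoffs vs s2's, by Player 2's action — a1: -6>-10, a2: -4>-5, a3: 5>-4.
Every comparison favours s1, so s1 strictly dominates s2.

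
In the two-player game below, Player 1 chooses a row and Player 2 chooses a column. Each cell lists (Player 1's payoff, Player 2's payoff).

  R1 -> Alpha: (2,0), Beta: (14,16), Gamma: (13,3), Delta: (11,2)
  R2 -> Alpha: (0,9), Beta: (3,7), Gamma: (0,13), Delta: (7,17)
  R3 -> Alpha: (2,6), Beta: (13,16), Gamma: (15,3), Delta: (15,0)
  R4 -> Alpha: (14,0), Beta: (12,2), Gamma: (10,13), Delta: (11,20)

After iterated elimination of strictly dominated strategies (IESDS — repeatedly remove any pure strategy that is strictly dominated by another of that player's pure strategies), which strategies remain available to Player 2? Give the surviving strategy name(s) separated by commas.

Row R2 is eliminated: R1 beats it against every remaining column (Alpha: 2>0, Beta: 14>3, Gamma: 13>0, Delta: 11>7).
Player 2's strategy Alpha is strictly dominated by Beta (R1: 16>0, R3: 16>6, R4: 2>0) and is removed.
Row R4 is eliminated: R3 beats it against every remaining column (Beta: 13>12, Gamma: 15>10, Delta: 15>11).
Player 2's strategy Gamma is strictly dominated by Beta (R1: 16>3, R3: 16>3) and is removed.
Column Delta is eliminated: Beta beats it against every remaining row (R1: 16>2, R3: 16>0).
Player 1's strategy R3 is strictly dominated by R1 (Beta: 14>13) and is removed.
Among the remaining strategies, none is strictly dominated by another pure strategy of the same player, so the elimination stops.
Surviving strategies — Player 1: {R1}; Player 2: {Beta}.

Beta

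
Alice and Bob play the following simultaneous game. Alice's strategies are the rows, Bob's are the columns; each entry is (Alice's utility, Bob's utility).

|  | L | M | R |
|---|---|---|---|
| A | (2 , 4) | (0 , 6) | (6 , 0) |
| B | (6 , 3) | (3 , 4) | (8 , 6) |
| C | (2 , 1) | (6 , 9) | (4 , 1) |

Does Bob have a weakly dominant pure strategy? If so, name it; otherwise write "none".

none

L fails to dominate M at A (4<6).
M fails to dominate R at B (4<6).
R fails to dominate L at A (0<4).
No single strategy dominates all the others.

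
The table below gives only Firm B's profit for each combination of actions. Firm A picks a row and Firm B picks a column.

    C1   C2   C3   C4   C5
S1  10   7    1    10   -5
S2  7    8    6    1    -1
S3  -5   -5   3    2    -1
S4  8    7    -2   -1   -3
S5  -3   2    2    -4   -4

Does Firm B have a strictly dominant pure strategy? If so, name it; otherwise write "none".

none

C1 fails to dominate C2 at S2 (7<8).
C2 fails to dominate C1 at S1 (7<10).
C3 fails to dominate C1 at S1 (1<10).
C4 fails to dominate C1 at S1 (10=10).
C5 fails to dominate C1 at S1 (-5<10).
No single strategy dominates all the others.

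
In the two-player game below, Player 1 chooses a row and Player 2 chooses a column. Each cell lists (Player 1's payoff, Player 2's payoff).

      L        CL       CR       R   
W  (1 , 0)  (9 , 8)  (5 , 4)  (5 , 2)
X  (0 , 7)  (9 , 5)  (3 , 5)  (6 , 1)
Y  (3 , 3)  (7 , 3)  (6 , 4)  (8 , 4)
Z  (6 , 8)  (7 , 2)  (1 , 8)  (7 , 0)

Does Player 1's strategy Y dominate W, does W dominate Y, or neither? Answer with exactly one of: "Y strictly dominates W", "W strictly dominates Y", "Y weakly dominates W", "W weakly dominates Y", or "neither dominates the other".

neither dominates the other

Y's payoffs vs W's, by Player 2's action — L: 3>1, CL: 7<9, CR: 6>5, R: 8>5.
Y does better at L, CR, R but worse at CL; neither strategy dominates the other.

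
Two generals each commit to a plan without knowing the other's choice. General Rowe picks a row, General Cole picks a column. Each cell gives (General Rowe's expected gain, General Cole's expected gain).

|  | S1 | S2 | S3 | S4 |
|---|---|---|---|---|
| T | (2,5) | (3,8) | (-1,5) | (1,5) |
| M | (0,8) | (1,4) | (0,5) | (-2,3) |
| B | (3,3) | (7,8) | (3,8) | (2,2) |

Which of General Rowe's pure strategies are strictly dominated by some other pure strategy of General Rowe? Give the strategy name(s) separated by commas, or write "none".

T: dominated, since B does at least as well everywhere (S1: 3>2, S2: 7>3, S3: 3>-1, S4: 2>1).
B strictly dominates M — S1: 3>0, S2: 7>1, S3: 3>0, S4: 2>-2.
B: no other strategy beats it everywhere (T at S1 (3>2); M at S1 (3>0)).

T, M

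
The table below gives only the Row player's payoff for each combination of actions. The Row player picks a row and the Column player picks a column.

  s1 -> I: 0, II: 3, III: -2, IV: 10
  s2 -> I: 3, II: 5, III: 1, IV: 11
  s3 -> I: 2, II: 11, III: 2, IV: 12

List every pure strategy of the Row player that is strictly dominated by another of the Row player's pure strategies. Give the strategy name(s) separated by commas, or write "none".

s1

s1: dominated, since s2 does at least as well everywhere (I: 3>0, II: 5>3, III: 1>-2, IV: 11>10).
s2: no other strategy beats it everywhere (s1 at I (3>0); s3 at I (3>2)).
s3: no other strategy beats it everywhere (s1 at I (2>0); s2 at II (11>5)).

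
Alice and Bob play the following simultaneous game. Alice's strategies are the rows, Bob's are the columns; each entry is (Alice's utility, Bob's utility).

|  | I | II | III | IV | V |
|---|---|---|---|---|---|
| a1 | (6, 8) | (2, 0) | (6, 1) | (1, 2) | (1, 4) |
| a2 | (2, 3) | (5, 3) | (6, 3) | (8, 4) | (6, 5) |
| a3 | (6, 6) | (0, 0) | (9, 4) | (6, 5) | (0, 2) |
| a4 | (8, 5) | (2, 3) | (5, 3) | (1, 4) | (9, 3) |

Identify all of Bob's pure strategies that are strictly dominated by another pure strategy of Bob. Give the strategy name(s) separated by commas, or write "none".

Nothing dominates I: II at a1 (8>0); III at a1 (8>1); IV at a1 (8>2); V at a1 (8>4).
IV strictly dominates II — a1: 2>0, a2: 4>3, a3: 5>0, a4: 4>3.
IV strictly dominates III — a1: 2>1, a2: 4>3, a3: 5>4, a4: 4>3.
IV: no other strategy beats it everywhere (I at a2 (4>3); II at a1 (2>0); III at a1 (2>1); V at a3 (5>2)).
Nothing dominates V: I at a2 (5>3); II at a1 (4>0); III at a1 (4>1); IV at a1 (4>2).

II, III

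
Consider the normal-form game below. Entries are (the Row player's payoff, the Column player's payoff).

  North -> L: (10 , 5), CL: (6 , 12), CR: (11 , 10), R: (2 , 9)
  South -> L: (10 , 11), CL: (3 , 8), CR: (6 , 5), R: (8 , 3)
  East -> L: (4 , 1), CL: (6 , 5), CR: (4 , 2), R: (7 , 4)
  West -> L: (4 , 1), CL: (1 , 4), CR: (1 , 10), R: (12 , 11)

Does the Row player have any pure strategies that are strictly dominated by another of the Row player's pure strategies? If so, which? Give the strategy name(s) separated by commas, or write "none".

Nothing dominates North: South at L (10=10); East at L (10>4); West at L (10>4).
South is not dominated — it holds its own against North at L (10=10); East at L (10>4); West at L (10>4).
Nothing dominates East: North at CL (6=6); South at CL (6>3); West at L (4=4).
West is not dominated — it holds its own against North at R (12>2); South at R (12>8); East at L (4=4).

none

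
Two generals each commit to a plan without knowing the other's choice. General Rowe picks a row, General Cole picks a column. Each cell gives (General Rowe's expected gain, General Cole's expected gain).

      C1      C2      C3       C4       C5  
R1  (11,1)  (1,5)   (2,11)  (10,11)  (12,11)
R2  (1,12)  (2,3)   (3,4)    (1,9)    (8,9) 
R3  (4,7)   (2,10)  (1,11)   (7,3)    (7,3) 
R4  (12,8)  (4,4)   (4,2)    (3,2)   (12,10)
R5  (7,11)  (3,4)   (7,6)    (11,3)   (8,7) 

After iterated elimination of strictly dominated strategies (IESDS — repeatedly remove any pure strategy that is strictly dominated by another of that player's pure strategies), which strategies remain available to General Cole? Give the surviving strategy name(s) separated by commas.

General Rowe's strategy R2 is strictly dominated by R4 (C1: 12>1, C2: 4>2, C3: 4>3, C4: 3>1, C5: 12>8) and is removed.
General Rowe's strategy R3 is strictly dominated by R5 (C1: 7>4, C2: 3>2, C3: 7>1, C4: 11>7, C5: 8>7) and is removed.
General Cole's strategy C2 is strictly dominated by C5 (R1: 11>5, R4: 10>4, R5: 7>4) and is removed.
Among the remaining strategies, none is strictly dominated by another pure strategy of the same player, so the elimination stops.
Surviving strategies — General Rowe: {R1, R4, R5}; General Cole: {C1, C3, C4, C5}.

C1, C3, C4, C5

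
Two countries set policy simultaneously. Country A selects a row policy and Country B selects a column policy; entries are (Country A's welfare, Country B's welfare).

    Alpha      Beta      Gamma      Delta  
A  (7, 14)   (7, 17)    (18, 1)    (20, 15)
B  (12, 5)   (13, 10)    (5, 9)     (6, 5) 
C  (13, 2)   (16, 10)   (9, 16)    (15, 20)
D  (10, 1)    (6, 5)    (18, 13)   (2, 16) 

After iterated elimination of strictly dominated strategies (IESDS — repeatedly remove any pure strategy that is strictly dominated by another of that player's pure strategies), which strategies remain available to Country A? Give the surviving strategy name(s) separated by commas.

A, C

Country A's strategy B is strictly dominated by C (Alpha: 13>12, Beta: 16>13, Gamma: 9>5, Delta: 15>6) and is removed.
Column Alpha is eliminated: Beta beats it against every remaining row (A: 17>14, C: 10>2, D: 5>1).
Country B's strategy Gamma is strictly dominated by Delta (A: 15>1, C: 20>16, D: 16>13) and is removed.
Country A's strategy D is strictly dominated by A (Beta: 7>6, Delta: 20>2) and is removed.
Among the remaining strategies, none is strictly dominated by another pure strategy of the same player, so the elimination stops.
Surviving strategies — Country A: {A, C}; Country B: {Beta, Delta}.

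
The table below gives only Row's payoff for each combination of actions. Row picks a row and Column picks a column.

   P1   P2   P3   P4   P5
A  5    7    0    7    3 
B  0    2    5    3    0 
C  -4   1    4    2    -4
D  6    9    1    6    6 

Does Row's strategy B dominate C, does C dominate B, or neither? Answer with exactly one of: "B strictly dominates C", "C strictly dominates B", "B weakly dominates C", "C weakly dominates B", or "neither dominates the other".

B strictly dominates C

B's payoffs vs C's, by Column's action — P1: 0>-4, P2: 2>1, P3: 5>4, P4: 3>2, P5: 0>-4.
Every comparison favours B, so B strictly dominates C.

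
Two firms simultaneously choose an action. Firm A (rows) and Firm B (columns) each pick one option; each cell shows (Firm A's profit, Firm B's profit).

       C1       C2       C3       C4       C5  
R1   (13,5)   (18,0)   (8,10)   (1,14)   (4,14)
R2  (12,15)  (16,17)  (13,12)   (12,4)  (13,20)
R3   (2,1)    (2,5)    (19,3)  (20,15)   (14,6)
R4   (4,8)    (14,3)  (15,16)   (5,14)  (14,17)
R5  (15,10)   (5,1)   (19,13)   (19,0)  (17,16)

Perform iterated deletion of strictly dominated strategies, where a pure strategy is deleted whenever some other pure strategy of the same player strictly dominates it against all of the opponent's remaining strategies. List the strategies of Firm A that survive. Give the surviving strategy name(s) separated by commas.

R3, R5

Column C1 is eliminated: C5 beats it against every remaining row (R1: 14>5, R2: 20>15, R3: 6>1, R4: 17>8, R5: 16>10).
Firm B's strategy C2 is strictly dominated by C5 (R1: 14>0, R2: 20>17, R3: 6>5, R4: 17>3, R5: 16>1) and is removed.
For Firm A, R2 strictly dominates R1 on the remaining columns (C3: 13>8, C4: 12>1, C5: 13>4); eliminate R1.
Firm A's strategy R2 is strictly dominated by R3 (C3: 19>13, C4: 20>12, C5: 14>13) and is removed.
Firm A's strategy R4 is strictly dominated by R5 (C3: 19>15, C4: 19>5, C5: 17>14) and is removed.
Firm B's strategy C3 is strictly dominated by C5 (R3: 6>3, R5: 16>13) and is removed.
Among the remaining strategies, none is strictly dominated by another pure strategy of the same player, so the elimination stops.
Surviving strategies — Firm A: {R3, R5}; Firm B: {C4, C5}.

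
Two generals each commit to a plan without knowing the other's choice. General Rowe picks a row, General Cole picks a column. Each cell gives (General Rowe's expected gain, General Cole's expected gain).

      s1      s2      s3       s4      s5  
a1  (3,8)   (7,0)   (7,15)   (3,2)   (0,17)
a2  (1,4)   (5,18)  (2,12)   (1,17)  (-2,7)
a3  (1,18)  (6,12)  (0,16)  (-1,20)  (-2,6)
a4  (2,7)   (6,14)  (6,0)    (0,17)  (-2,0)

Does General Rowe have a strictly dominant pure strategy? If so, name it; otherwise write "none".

a1 vs a2: s1: 3>1, s2: 7>5, s3: 7>2, s4: 3>1, s5: 0>-2.
a1 vs a3: s1: 3>1, s2: 7>6, s3: 7>0, s4: 3>-1, s5: 0>-2.
a1 vs a4: s1: 3>2, s2: 7>6, s3: 7>6, s4: 3>0, s5: 0>-2.
a1 strictly beats every other strategy against every opponent action, so it is strictly dominant.

a1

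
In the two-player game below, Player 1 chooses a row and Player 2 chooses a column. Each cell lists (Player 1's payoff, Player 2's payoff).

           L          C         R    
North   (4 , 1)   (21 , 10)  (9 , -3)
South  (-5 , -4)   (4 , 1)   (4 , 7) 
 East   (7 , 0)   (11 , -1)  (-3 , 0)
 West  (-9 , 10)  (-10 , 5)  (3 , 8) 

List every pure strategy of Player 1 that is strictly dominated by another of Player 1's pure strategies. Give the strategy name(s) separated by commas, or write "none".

South, West

North is not dominated — it holds its own against South at L (4>-5); East at C (21>11); West at L (4>-9).
South is strictly dominated by North (L: 4>-5, C: 21>4, R: 9>4).
East is not dominated — it holds its own against North at L (7>4); South at L (7>-5); West at L (7>-9).
North strictly dominates West — L: 4>-9, C: 21>-10, R: 9>3.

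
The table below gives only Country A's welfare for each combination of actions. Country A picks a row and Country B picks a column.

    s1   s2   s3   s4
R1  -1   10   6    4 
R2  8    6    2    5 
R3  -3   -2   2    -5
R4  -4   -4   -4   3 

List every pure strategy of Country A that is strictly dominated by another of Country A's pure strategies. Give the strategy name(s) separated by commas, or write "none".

R3, R4

R1: no other strategy beats it everywhere (R2 at s2 (10>6); R3 at s1 (-1>-3); R4 at s1 (-1>-4)).
R2 is not dominated — it holds its own against R1 at s1 (8>-1); R3 at s1 (8>-3); R4 at s1 (8>-4).
R3: dominated, since R1 does at least as well everywhere (s1: -1>-3, s2: 10>-2, s3: 6>2, s4: 4>-5).
R4 is strictly dominated by R1 (s1: -1>-4, s2: 10>-4, s3: 6>-4, s4: 4>3).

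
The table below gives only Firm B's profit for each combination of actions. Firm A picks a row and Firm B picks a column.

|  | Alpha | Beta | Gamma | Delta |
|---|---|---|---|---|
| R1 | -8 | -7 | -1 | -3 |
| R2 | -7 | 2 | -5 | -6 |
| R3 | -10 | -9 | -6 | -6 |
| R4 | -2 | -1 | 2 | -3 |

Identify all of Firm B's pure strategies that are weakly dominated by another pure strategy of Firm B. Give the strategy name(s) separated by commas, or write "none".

Beta weakly dominates Alpha — R1: -7>-8, R2: 2>-7, R3: -9>-10, R4: -1>-2.
Beta is not dominated — it holds its own against Alpha at R1 (-7>-8); Gamma at R2 (2>-5); Delta at R2 (2>-6).
Gamma: no other strategy beats it everywhere (Alpha at R1 (-1>-8); Beta at R1 (-1>-7); Delta at R1 (-1>-3)).
Delta is weakly dominated by Gamma (R1: -1>-3, R2: -5>-6, R3: -6=-6, R4: 2>-3).

Alpha, Delta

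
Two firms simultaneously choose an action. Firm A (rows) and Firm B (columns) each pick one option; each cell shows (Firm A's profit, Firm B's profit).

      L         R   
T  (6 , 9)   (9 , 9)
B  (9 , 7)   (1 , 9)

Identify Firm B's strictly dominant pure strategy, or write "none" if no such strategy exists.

none

L fails to dominate R at T (9=9).
R fails to dominate L at T (9=9).
No single strategy dominates all the others.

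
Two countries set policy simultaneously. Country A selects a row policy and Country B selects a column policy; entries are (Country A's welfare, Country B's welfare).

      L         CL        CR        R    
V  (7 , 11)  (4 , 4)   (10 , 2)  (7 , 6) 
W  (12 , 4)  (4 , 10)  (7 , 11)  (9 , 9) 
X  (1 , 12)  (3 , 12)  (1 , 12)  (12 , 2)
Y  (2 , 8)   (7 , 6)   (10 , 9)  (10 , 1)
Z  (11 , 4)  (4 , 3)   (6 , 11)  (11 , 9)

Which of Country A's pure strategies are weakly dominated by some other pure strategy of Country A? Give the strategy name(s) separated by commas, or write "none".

V: no other strategy beats it everywhere (W at CR (10>7); X at L (7>1); Y at L (7>2); Z at CR (10>6)).
W is not dominated — it holds its own against V at L (12>7); X at L (12>1); Y at L (12>2); Z at L (12>11).
Nothing dominates X: V at R (12>7); W at R (12>9); Y at R (12>10); Z at R (12>11).
Y is not dominated — it holds its own against V at CL (7>4); W at CL (7>4); X at L (2>1); Z at CL (7>4).
Z is not dominated — it holds its own against V at L (11>7); W at R (11>9); X at L (11>1); Y at L (11>2).

none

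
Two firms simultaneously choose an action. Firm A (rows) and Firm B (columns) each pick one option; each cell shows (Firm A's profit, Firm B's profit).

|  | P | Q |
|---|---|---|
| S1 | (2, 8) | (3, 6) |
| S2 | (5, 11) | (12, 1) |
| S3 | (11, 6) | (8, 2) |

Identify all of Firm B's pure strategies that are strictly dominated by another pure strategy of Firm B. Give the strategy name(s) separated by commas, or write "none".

Q

P: no other strategy beats it everywhere (Q at S1 (8>6)).
Q is strictly dominated by P (S1: 8>6, S2: 11>1, S3: 6>2).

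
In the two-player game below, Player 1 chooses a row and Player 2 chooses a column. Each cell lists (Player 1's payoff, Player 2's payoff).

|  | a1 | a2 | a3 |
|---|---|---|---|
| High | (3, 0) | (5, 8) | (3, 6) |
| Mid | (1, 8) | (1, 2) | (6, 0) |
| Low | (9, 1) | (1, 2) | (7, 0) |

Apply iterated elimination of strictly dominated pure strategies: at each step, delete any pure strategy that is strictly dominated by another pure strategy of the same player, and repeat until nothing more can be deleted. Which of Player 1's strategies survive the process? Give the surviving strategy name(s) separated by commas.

For Player 2, a2 strictly dominates a3 on the remaining rows (High: 8>6, Mid: 2>0, Low: 2>0); eliminate a3.
For Player 1, High strictly dominates Mid on the remaining columns (a1: 3>1, a2: 5>1); eliminate Mid.
Column a1 is eliminated: a2 beats it against every remaining row (High: 8>0, Low: 2>1).
Player 1's strategy Low is strictly dominated by High (a2: 5>1) and is removed.
Among the remaining strategies, none is strictly dominated by another pure strategy of the same player, so the elimination stops.
Surviving strategies — Player 1: {High}; Player 2: {a2}.

High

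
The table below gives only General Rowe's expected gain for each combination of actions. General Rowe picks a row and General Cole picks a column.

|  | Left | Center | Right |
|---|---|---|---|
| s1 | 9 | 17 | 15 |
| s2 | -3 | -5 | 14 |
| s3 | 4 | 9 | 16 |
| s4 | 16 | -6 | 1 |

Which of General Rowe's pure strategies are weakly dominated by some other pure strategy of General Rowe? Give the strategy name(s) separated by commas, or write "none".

s1 is not dominated — it holds its own against s2 at Left (9>-3); s3 at Left (9>4); s4 at Center (17>-6).
s1 weakly dominates s2 — Left: 9>-3, Center: 17>-5, Right: 15>14.
s3: no other strategy beats it everywhere (s1 at Right (16>15); s2 at Left (4>-3); s4 at Center (9>-6)).
s4 is not dominated — it holds its own against s1 at Left (16>9); s2 at Left (16>-3); s3 at Left (16>4).

s2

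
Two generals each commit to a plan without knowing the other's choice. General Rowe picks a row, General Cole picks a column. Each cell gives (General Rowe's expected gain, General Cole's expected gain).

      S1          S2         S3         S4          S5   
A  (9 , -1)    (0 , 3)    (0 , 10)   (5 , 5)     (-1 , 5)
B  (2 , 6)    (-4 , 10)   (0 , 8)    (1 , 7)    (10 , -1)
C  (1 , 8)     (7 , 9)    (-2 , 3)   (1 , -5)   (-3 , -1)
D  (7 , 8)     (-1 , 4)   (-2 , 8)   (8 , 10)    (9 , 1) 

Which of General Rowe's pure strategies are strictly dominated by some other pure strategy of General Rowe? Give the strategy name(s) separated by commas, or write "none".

none

A is not dominated — it holds its own against B at S1 (9>2); C at S1 (9>1); D at S1 (9>7).
Nothing dominates B: A at S3 (0=0); C at S1 (2>1); D at S3 (0>-2).
Nothing dominates C: A at S2 (7>0); B at S2 (7>-4); D at S2 (7>-1).
D: no other strategy beats it everywhere (A at S4 (8>5); B at S1 (7>2); C at S1 (7>1)).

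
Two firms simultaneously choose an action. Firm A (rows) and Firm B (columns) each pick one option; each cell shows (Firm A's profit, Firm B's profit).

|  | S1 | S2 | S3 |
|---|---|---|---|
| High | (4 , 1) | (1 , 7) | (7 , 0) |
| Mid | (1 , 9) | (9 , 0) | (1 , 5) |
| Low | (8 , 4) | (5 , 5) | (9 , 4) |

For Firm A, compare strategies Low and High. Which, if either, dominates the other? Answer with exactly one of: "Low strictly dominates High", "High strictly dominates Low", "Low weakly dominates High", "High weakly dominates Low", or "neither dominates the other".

Compare Low to High across each choice by Firm B: S1: 8>4, S2: 5>1, S3: 9>7.
Every comparison favours Low, so Low strictly dominates High.

Low strictly dominates High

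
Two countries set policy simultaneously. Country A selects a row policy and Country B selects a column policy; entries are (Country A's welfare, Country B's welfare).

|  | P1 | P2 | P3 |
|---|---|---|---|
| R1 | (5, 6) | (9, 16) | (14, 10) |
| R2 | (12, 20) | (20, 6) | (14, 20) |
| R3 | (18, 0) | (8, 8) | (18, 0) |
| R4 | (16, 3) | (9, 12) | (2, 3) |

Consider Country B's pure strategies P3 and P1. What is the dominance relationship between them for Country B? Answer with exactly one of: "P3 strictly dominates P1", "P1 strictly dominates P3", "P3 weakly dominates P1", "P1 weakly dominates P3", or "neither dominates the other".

P3's payoffs vs P1's, by Country A's action — R1: 10>6, R2: 20=20, R3: 0=0, R4: 3=3.
P3 is at least as good everywhere and strictly better somewhere (tied only at R2, R3, R4), so P3 weakly but not strictly dominates P1.

P3 weakly dominates P1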